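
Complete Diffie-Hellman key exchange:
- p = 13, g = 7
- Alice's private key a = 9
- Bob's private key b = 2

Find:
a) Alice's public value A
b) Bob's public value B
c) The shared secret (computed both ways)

Step 1: A = g^a mod p = 7^9 mod 13 = 8.
Step 2: B = g^b mod p = 7^2 mod 13 = 10.
Step 3: Alice computes s = B^a mod p = 10^9 mod 13 = 12.
Step 4: Bob computes s = A^b mod p = 8^2 mod 13 = 12.
Both sides agree: shared secret = 12.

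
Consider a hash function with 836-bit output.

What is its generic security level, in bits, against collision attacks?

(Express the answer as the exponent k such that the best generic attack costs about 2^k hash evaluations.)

Step 1: The hash has a 836-bit output.
Step 2: Collision resistance means it should be infeasible to find any x != y with h(x) = h(y).
By the birthday bound, a generic collision search succeeds after about sqrt(2^836) = 2^(836/2) = 2^418 evaluations.
Step 3: Security level = 418 bits.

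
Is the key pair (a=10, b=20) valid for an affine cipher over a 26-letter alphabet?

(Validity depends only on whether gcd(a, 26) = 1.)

Step 1: Compute gcd(10, 26).
Step 2: gcd(10, 26) = 2.
Since gcd = 2 != 1, 10 shares a common factor with 26, so it cannot be used.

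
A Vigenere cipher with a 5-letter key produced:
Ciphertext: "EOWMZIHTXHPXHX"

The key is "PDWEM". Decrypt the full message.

Step 1: Key 'PDWEM' has length 5. Extended key: PDWEMPDWEMPDWE
Step 2: Decrypt each position:
  E(4) - P(15) = 15 = P
  O(14) - D(3) = 11 = L
  W(22) - W(22) = 0 = A
  M(12) - E(4) = 8 = I
  Z(25) - M(12) = 13 = N
  I(8) - P(15) = 19 = T
  H(7) - D(3) = 4 = E
  T(19) - W(22) = 23 = X
  X(23) - E(4) = 19 = T
  H(7) - M(12) = 21 = V
  P(15) - P(15) = 0 = A
  X(23) - D(3) = 20 = U
  H(7) - W(22) = 11 = L
  X(23) - E(4) = 19 = T
Plaintext: PLAINTEXTVAULT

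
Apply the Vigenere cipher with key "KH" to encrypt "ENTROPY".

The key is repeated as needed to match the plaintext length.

Step 1: Repeat key to match plaintext length:
  Plaintext: ENTROPY
  Key:       KHKHKHK
Step 2: Encrypt each letter:
  E(4) + K(10) = (4+10) mod 26 = 14 = O
  N(13) + H(7) = (13+7) mod 26 = 20 = U
  T(19) + K(10) = (19+10) mod 26 = 3 = D
  R(17) + H(7) = (17+7) mod 26 = 24 = Y
  O(14) + K(10) = (14+10) mod 26 = 24 = Y
  P(15) + H(7) = (15+7) mod 26 = 22 = W
  Y(24) + K(10) = (24+10) mod 26 = 8 = I
Ciphertext: OUDYYWI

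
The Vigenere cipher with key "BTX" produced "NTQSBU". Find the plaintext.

Step 1: Extend key: BTXBTX
Step 2: Decrypt each letter (c - k) mod 26:
  N(13) - B(1) = (13-1) mod 26 = 12 = M
  T(19) - T(19) = (19-19) mod 26 = 0 = A
  Q(16) - X(23) = (16-23) mod 26 = 19 = T
  S(18) - B(1) = (18-1) mod 26 = 17 = R
  B(1) - T(19) = (1-19) mod 26 = 8 = I
  U(20) - X(23) = (20-23) mod 26 = 23 = X
Plaintext: MATRIX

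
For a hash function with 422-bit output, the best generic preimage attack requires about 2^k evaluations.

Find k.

Step 1: The hash has a 422-bit output.
Step 2: Preimage resistance means: given a digest h(x), it should be infeasible to find any input that hashes to it.
With a 422-bit output there are 2^422 possible digests, so a generic brute-force preimage search costs about 2^422 evaluations.
Step 3: Security level = 422 bits.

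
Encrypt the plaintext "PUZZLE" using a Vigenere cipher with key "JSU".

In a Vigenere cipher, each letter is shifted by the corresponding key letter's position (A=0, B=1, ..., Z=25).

Step 1: Repeat key to match plaintext length:
  Plaintext: PUZZLE
  Key:       JSUJSU
Step 2: Encrypt each letter:
  P(15) + J(9) = (15+9) mod 26 = 24 = Y
  U(20) + S(18) = (20+18) mod 26 = 12 = M
  Z(25) + U(20) = (25+20) mod 26 = 19 = T
  Z(25) + J(9) = (25+9) mod 26 = 8 = I
  L(11) + S(18) = (11+18) mod 26 = 3 = D
  E(4) + U(20) = (4+20) mod 26 = 24 = Y
Ciphertext: YMTIDY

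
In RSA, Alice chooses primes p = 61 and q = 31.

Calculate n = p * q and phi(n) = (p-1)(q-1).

Step 1: n = p * q = 61 * 31 = 1891.
Step 2: phi(n) = (p-1)(q-1) = 60 * 30 = 1800.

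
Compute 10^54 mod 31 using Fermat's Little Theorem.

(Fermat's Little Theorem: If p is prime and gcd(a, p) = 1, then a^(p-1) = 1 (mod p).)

Step 1: Since 31 is prime, by Fermat's Little Theorem: 10^30 = 1 (mod 31).
Step 2: Reduce exponent: 54 mod 30 = 24.
Step 3: So 10^54 = 10^24 (mod 31).
Step 4: 10^24 mod 31 = 16.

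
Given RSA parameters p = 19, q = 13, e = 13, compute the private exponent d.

Step 1: n = 19 * 13 = 247.
Step 2: phi(n) = 18 * 12 = 216.
Step 3: Find d such that 13 * d = 1 (mod 216).
Step 4: d = 13^(-1) mod 216 = 133.
Verification: 13 * 133 = 1729 = 8 * 216 + 1.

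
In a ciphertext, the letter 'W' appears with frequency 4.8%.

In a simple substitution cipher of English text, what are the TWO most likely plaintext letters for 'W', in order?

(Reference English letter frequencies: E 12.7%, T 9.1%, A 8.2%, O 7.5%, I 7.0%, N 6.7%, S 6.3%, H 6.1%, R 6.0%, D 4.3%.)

Step 1: Observed frequency of 'W' is 4.8%.
Step 2: Compute distances to each reference frequency and sort:
  D (4.3%): difference = 0.5% <-- BEST
  R (6.0%): difference = 1.2% <-- RUNNER-UP
  H (6.1%): difference = 1.3%
  S (6.3%): difference = 1.5%
  N (6.7%): difference = 1.9%
Step 3: Most likely is 'D' (4.3%, diff 0.5%); second most likely is 'R' (6.0%, diff 1.2%).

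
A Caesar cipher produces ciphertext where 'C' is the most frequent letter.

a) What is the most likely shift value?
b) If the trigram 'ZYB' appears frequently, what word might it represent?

Step 1: In English, 'E' is the most frequent letter (12.7%).
Step 2: The most frequent ciphertext letter is 'C' (position 2).
Step 3: Shift = (2 - 4) mod 26 = 24.
Step 4: Decrypt 'ZYB' by shifting back 24:
  Z -> B
  Y -> A
  B -> D
Step 5: 'ZYB' decrypts to 'BAD'.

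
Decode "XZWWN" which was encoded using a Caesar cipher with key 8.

Step 1: Reverse the shift by subtracting 8 from each letter position.
  X (position 23) -> position (23-8) mod 26 = 15 -> P
  Z (position 25) -> position (25-8) mod 26 = 17 -> R
  W (position 22) -> position (22-8) mod 26 = 14 -> O
  W (position 22) -> position (22-8) mod 26 = 14 -> O
  N (position 13) -> position (13-8) mod 26 = 5 -> F
Decrypted message: PROOF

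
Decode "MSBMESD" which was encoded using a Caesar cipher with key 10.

Step 1: Reverse the shift by subtracting 10 from each letter position.
  M (position 12) -> position (12-10) mod 26 = 2 -> C
  S (position 18) -> position (18-10) mod 26 = 8 -> I
  B (position 1) -> position (1-10) mod 26 = 17 -> R
  M (position 12) -> position (12-10) mod 26 = 2 -> C
  E (position 4) -> position (4-10) mod 26 = 20 -> U
  S (position 18) -> position (18-10) mod 26 = 8 -> I
  D (position 3) -> position (3-10) mod 26 = 19 -> T
Decrypted message: CIRCUIT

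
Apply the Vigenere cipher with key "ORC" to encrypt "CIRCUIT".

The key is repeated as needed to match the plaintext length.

Step 1: Repeat key to match plaintext length:
  Plaintext: CIRCUIT
  Key:       ORCORCO
Step 2: Encrypt each letter:
  C(2) + O(14) = (2+14) mod 26 = 16 = Q
  I(8) + R(17) = (8+17) mod 26 = 25 = Z
  R(17) + C(2) = (17+2) mod 26 = 19 = T
  C(2) + O(14) = (2+14) mod 26 = 16 = Q
  U(20) + R(17) = (20+17) mod 26 = 11 = L
  I(8) + C(2) = (8+2) mod 26 = 10 = K
  T(19) + O(14) = (19+14) mod 26 = 7 = H
Ciphertext: QZTQLKH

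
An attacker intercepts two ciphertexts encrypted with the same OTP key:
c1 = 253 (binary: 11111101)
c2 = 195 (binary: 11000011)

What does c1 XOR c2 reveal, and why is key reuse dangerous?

Step 1: c1 XOR c2 = (m1 XOR k) XOR (m2 XOR k).
Step 2: By XOR associativity/commutativity: = m1 XOR m2 XOR k XOR k = m1 XOR m2.
Step 3: 11111101 XOR 11000011 = 00111110 = 62.
Step 4: The key cancels out! An attacker learns m1 XOR m2 = 62, revealing the relationship between plaintexts.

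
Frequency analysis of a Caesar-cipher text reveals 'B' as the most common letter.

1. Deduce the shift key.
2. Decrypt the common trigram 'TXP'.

Step 1: In English, 'E' is the most frequent letter (12.7%).
Step 2: The most frequent ciphertext letter is 'B' (position 1).
Step 3: Shift = (1 - 4) mod 26 = 23.
Step 4: Decrypt 'TXP' by shifting back 23:
  T -> W
  X -> A
  P -> S
Step 5: 'TXP' decrypts to 'WAS'.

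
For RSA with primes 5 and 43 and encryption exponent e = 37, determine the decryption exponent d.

Step 1: n = 5 * 43 = 215.
Step 2: phi(n) = 4 * 42 = 168.
Step 3: Find d such that 37 * d = 1 (mod 168).
Step 4: d = 37^(-1) mod 168 = 109.
Verification: 37 * 109 = 4033 = 24 * 168 + 1.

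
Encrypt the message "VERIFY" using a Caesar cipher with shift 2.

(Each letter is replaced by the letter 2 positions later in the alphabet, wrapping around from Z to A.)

Step 1: For each letter, shift forward by 2 positions (mod 26).
  V (position 21) -> position (21+2) mod 26 = 23 -> X
  E (position 4) -> position (4+2) mod 26 = 6 -> G
  R (position 17) -> position (17+2) mod 26 = 19 -> T
  I (position 8) -> position (8+2) mod 26 = 10 -> K
  F (position 5) -> position (5+2) mod 26 = 7 -> H
  Y (position 24) -> position (24+2) mod 26 = 0 -> A
Result: XGTKHA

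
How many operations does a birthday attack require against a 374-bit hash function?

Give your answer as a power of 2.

Step 1: The birthday paradox gives collision probability ~50% after sqrt(2^n) = 2^(n/2) hashes.
Step 2: For 374-bit output: 2^(374/2) = 2^187.
Step 3: Approximately 2^187 hash computations needed.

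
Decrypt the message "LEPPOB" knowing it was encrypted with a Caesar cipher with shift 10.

Step 1: Reverse the shift by subtracting 10 from each letter position.
  L (position 11) -> position (11-10) mod 26 = 1 -> B
  E (position 4) -> position (4-10) mod 26 = 20 -> U
  P (position 15) -> position (15-10) mod 26 = 5 -> F
  P (position 15) -> position (15-10) mod 26 = 5 -> F
  O (position 14) -> position (14-10) mod 26 = 4 -> E
  B (position 1) -> position (1-10) mod 26 = 17 -> R
Decrypted message: BUFFER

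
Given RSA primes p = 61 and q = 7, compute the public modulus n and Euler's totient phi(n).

Step 1: n = p * q = 61 * 7 = 427.
Step 2: phi(n) = (p-1)(q-1) = 60 * 6 = 360.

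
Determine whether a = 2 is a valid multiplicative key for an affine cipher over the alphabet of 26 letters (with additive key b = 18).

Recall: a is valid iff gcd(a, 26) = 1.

Step 1: Compute gcd(2, 26).
Step 2: gcd(2, 26) = 2.
Since gcd = 2 != 1, 2 shares a common factor with 26, so it cannot be used.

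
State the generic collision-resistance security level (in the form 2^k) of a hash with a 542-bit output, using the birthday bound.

Step 1: The birthday paradox gives collision probability ~50% after sqrt(2^n) = 2^(n/2) hashes.
Step 2: For 542-bit output: 2^(542/2) = 2^271.
Step 3: Approximately 2^271 hash computations needed.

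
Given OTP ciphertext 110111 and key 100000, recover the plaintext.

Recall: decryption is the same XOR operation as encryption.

Step 1: XOR ciphertext with key:
  Ciphertext: 110111
  Key:        100000
  XOR:        010111
Step 2: Plaintext = 010111 = 23 in decimal.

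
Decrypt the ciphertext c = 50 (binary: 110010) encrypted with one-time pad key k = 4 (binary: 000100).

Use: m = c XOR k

Step 1: XOR ciphertext with key:
  Ciphertext: 110010
  Key:        000100
  XOR:        110110
Step 2: Plaintext = 110110 = 54 in decimal.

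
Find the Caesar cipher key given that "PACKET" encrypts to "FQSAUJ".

Step 1: Compare first letters: P (position 15) -> F (position 5).
Step 2: Shift = (5 - 15) mod 26 = 16.
The shift value is 16.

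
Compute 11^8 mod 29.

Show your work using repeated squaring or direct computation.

Step 1: Compute 11^8 mod 29 step by step, reducing modulo 29 at each step.
  11^1 mod 29 = 11
  11^2 mod 29 = (11 * 11) mod 29 = 5
  11^3 mod 29 = (5 * 11) mod 29 = 26
  11^4 mod 29 = (26 * 11) mod 29 = 25
  11^5 mod 29 = (25 * 11) mod 29 = 14
  11^6 mod 29 = (14 * 11) mod 29 = 9
  11^7 mod 29 = (9 * 11) mod 29 = 12
  11^8 mod 29 = (12 * 11) mod 29 = 16
Step 2: Result = 16.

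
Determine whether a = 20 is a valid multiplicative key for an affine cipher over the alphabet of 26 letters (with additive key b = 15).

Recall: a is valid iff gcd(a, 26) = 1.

Step 1: Compute gcd(20, 26).
Step 2: gcd(20, 26) = 2.
Since gcd = 2 != 1, 20 shares a common factor with 26, so it cannot be used.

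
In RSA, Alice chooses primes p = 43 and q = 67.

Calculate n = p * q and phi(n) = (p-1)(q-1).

Step 1: n = p * q = 43 * 67 = 2881.
Step 2: phi(n) = (p-1)(q-1) = 42 * 66 = 2772.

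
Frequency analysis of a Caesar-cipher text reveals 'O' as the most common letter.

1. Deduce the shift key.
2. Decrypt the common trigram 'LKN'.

Step 1: In English, 'E' is the most frequent letter (12.7%).
Step 2: The most frequent ciphertext letter is 'O' (position 14).
Step 3: Shift = (14 - 4) mod 26 = 10.
Step 4: Decrypt 'LKN' by shifting back 10:
  L -> B
  K -> A
  N -> D
Step 5: 'LKN' decrypts to 'BAD'.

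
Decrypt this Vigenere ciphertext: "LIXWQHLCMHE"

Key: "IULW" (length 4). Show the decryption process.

Step 1: Key 'IULW' has length 4. Extended key: IULWIULWIUL
Step 2: Decrypt each position:
  L(11) - I(8) = 3 = D
  I(8) - U(20) = 14 = O
  X(23) - L(11) = 12 = M
  W(22) - W(22) = 0 = A
  Q(16) - I(8) = 8 = I
  H(7) - U(20) = 13 = N
  L(11) - L(11) = 0 = A
  C(2) - W(22) = 6 = G
  M(12) - I(8) = 4 = E
  H(7) - U(20) = 13 = N
  E(4) - L(11) = 19 = T
Plaintext: DOMAINAGENT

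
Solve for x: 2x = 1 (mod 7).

Step 1: We need x such that 2 * x = 1 (mod 7).
Step 2: Using the extended Euclidean algorithm or trial:
  2 * 4 = 8 = 1 * 7 + 1.
Step 3: Since 8 mod 7 = 1, the inverse is x = 4.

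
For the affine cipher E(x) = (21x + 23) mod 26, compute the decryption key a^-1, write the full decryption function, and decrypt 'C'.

Step 1: Find a^-1, the modular inverse of 21 mod 26.
Step 2: We need 21 * a^-1 = 1 (mod 26).
Step 3: 21 * 5 = 105 = 4 * 26 + 1, so a^-1 = 5.
Step 4: D(y) = 5(y - 23) mod 26.
Step 5: Apply to 'C' (y = 2): D(2) = 5 * (2 - 23) mod 26 = 5 * -21 mod 26 = 25 -> 'Z'.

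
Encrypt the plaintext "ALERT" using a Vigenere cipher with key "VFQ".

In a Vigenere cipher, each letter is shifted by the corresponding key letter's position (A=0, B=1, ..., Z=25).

Step 1: Repeat key to match plaintext length:
  Plaintext: ALERT
  Key:       VFQVF
Step 2: Encrypt each letter:
  A(0) + V(21) = (0+21) mod 26 = 21 = V
  L(11) + F(5) = (11+5) mod 26 = 16 = Q
  E(4) + Q(16) = (4+16) mod 26 = 20 = U
  R(17) + V(21) = (17+21) mod 26 = 12 = M
  T(19) + F(5) = (19+5) mod 26 = 24 = Y
Ciphertext: VQUMY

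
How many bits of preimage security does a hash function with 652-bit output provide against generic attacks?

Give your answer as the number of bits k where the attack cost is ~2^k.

Step 1: The hash has a 652-bit output.
Step 2: Preimage resistance means: given a digest h(x), it should be infeasible to find any input that hashes to it.
With a 652-bit output there are 2^652 possible digests, so a generic brute-force preimage search costs about 2^652 evaluations.
Step 3: Security level = 652 bits.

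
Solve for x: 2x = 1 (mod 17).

Step 1: We need x such that 2 * x = 1 (mod 17).
Step 2: Using the extended Euclidean algorithm or trial:
  2 * 9 = 18 = 1 * 17 + 1.
Step 3: Since 18 mod 17 = 1, the inverse is x = 9.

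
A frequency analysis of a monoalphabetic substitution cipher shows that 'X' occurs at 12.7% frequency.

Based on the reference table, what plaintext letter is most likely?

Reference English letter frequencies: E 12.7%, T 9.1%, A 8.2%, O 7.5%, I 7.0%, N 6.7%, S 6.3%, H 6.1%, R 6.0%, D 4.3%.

Step 1: The observed frequency is 12.7%.
Step 2: Compare with English frequencies:
  E: 12.7% (difference: 0.0%) <-- closest
  T: 9.1% (difference: 3.6%)
  A: 8.2% (difference: 4.5%)
  O: 7.5% (difference: 5.2%)
  I: 7.0% (difference: 5.7%)
  N: 6.7% (difference: 6.0%)
  S: 6.3% (difference: 6.4%)
  H: 6.1% (difference: 6.6%)
  R: 6.0% (difference: 6.7%)
  D: 4.3% (difference: 8.4%)
Step 3: 'X' most likely represents 'E' (frequency 12.7%).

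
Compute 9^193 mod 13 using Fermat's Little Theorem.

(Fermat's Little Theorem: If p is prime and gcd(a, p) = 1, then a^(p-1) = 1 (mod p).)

Step 1: Since 13 is prime, by Fermat's Little Theorem: 9^12 = 1 (mod 13).
Step 2: Reduce exponent: 193 mod 12 = 1.
Step 3: So 9^193 = 9^1 (mod 13).
Step 4: 9^1 mod 13 = 9.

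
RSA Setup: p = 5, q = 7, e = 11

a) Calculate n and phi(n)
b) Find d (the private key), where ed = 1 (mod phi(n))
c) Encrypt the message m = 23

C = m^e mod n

Step 1: n = 5 * 7 = 35.
Step 2: phi(n) = (5-1)(7-1) = 4 * 6 = 24.
Step 3: Find d = 11^(-1) mod 24 = 11.
  Verify: 11 * 11 = 121 = 1 (mod 24).
Step 4: C = 23^11 mod 35 = 32.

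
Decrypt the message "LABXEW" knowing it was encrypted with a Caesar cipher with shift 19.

Step 1: Reverse the shift by subtracting 19 from each letter position.
  L (position 11) -> position (11-19) mod 26 = 18 -> S
  A (position 0) -> position (0-19) mod 26 = 7 -> H
  B (position 1) -> position (1-19) mod 26 = 8 -> I
  X (position 23) -> position (23-19) mod 26 = 4 -> E
  E (position 4) -> position (4-19) mod 26 = 11 -> L
  W (position 22) -> position (22-19) mod 26 = 3 -> D
Decrypted message: SHIELD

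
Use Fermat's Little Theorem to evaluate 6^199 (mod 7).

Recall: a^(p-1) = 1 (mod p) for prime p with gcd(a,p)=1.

Step 1: Since 7 is prime, by Fermat's Little Theorem: 6^6 = 1 (mod 7).
Step 2: Reduce exponent: 199 mod 6 = 1.
Step 3: So 6^199 = 6^1 (mod 7).
Step 4: 6^1 mod 7 = 6.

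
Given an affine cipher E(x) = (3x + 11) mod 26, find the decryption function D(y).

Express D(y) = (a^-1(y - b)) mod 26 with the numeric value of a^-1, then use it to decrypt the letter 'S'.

Step 1: Find a^-1, the modular inverse of 3 mod 26.
Step 2: We need 3 * a^-1 = 1 (mod 26).
Step 3: 3 * 9 = 27 = 1 * 26 + 1, so a^-1 = 9.
Step 4: D(y) = 9(y - 11) mod 26.
Step 5: Apply to 'S' (y = 18): D(18) = 9 * (18 - 11) mod 26 = 9 * 7 mod 26 = 11 -> 'L'.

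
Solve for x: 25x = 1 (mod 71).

Step 1: We need x such that 25 * x = 1 (mod 71).
Step 2: Using the extended Euclidean algorithm or trial:
  25 * 54 = 1350 = 19 * 71 + 1.
Step 3: Since 1350 mod 71 = 1, the inverse is x = 54.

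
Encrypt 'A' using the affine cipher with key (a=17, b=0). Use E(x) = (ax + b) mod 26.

Step 1: Convert 'A' to number: x = 0.
Step 2: E(0) = (17 * 0 + 0) mod 26 = 0 mod 26 = 0.
Step 3: Convert 0 back to letter: A.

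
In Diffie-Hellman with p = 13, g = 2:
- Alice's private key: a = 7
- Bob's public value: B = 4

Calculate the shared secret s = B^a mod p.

Step 1: s = B^a mod p = 4^7 mod 13.
  4^1 mod 13 = 4
  4^2 mod 13 = (4 * 4) mod 13 = 3
  4^3 mod 13 = (3 * 4) mod 13 = 12
  4^4 mod 13 = (12 * 4) mod 13 = 9
  4^5 mod 13 = (9 * 4) mod 13 = 10
  4^6 mod 13 = (10 * 4) mod 13 = 1
  4^7 mod 13 = (1 * 4) mod 13 = 4
Result: shared secret = 4.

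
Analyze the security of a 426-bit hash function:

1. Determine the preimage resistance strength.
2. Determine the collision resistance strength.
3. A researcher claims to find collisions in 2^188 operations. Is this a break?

Step 1: Preimage resistance requires brute-force of 2^426 operations.
Step 2: Collision resistance (birthday bound) = 2^(426/2) = 2^213.
Step 3: The claimed attack costs 2^188 operations.
Step 4: Since 2^188 < 2^213, the claimed attack beats the generic birthday bound, so collision resistance is broken.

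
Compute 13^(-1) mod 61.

Step 1: We need x such that 13 * x = 1 (mod 61).
Step 2: Using the extended Euclidean algorithm or trial:
  13 * 47 = 611 = 10 * 61 + 1.
Step 3: Since 611 mod 61 = 1, the inverse is x = 47.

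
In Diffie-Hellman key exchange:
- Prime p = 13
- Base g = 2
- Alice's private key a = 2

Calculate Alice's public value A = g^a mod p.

Step 1: A = g^a mod p = 2^2 mod 13.
  2^1 mod 13 = 2
  2^2 mod 13 = (2 * 2) mod 13 = 4
Result: A = 4.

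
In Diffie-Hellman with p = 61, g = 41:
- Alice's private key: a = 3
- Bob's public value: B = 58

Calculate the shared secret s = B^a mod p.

Step 1: s = B^a mod p = 58^3 mod 61.
  58^1 mod 61 = 58
  58^2 mod 61 = (58 * 58) mod 61 = 9
  58^3 mod 61 = (9 * 58) mod 61 = 34
Result: shared secret = 34.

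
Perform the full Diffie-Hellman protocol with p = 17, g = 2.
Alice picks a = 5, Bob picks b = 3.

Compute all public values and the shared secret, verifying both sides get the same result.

Step 1: A = g^a mod p = 2^5 mod 17 = 15.
Step 2: B = g^b mod p = 2^3 mod 17 = 8.
Step 3: Alice computes s = B^a mod p = 8^5 mod 17 = 9.
Step 4: Bob computes s = A^b mod p = 15^3 mod 17 = 9.
Both sides agree: shared secret = 9.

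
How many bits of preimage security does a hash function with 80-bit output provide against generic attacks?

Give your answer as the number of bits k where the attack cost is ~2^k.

Step 1: The hash has a 80-bit output.
Step 2: Preimage resistance means: given a digest h(x), it should be infeasible to find any input that hashes to it.
With a 80-bit output there are 2^80 possible digests, so a generic brute-force preimage search costs about 2^80 evaluations.
Step 3: Security level = 80 bits.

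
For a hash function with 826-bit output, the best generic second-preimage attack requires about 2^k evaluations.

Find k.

Step 1: The hash has a 826-bit output.
Step 2: Second-preimage resistance means: given a specific input x, it should be infeasible to find a different y with h(y) = h(x).
With a 826-bit output, a generic search for a second preimage costs about 2^826 evaluations (each trial matches the fixed target with probability 2^-826).
Step 3: Security level = 826 bits.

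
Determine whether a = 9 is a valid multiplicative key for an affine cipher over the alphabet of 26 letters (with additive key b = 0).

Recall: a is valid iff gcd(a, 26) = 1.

Step 1: Compute gcd(9, 26).
Step 2: gcd(9, 26) = 1.
Since gcd = 1, 9 is coprime with 26, so it is a valid key.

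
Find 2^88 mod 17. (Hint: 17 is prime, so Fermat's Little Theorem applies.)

Step 1: Since 17 is prime, by Fermat's Little Theorem: 2^16 = 1 (mod 17).
Step 2: Reduce exponent: 88 mod 16 = 8.
Step 3: So 2^88 = 2^8 (mod 17).
Step 4: 2^8 mod 17 = 1.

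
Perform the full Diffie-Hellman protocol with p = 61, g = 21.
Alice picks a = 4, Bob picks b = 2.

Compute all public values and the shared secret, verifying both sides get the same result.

Step 1: A = g^a mod p = 21^4 mod 61 = 13.
Step 2: B = g^b mod p = 21^2 mod 61 = 14.
Step 3: Alice computes s = B^a mod p = 14^4 mod 61 = 47.
Step 4: Bob computes s = A^b mod p = 13^2 mod 61 = 47.
Both sides agree: shared secret = 47.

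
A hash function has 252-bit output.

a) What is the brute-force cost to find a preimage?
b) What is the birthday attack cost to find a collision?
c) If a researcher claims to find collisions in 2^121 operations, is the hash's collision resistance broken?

Step 1: Preimage resistance requires brute-force of 2^252 operations.
Step 2: Collision resistance (birthday bound) = 2^(252/2) = 2^126.
Step 3: The claimed attack costs 2^121 operations.
Step 4: Since 2^121 < 2^126, the claimed attack beats the generic birthday bound, so collision resistance is broken.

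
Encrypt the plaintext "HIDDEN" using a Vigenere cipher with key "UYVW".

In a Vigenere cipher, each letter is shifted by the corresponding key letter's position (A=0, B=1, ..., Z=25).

Step 1: Repeat key to match plaintext length:
  Plaintext: HIDDEN
  Key:       UYVWUY
Step 2: Encrypt each letter:
  H(7) + U(20) = (7+20) mod 26 = 1 = B
  I(8) + Y(24) = (8+24) mod 26 = 6 = G
  D(3) + V(21) = (3+21) mod 26 = 24 = Y
  D(3) + W(22) = (3+22) mod 26 = 25 = Z
  E(4) + U(20) = (4+20) mod 26 = 24 = Y
  N(13) + Y(24) = (13+24) mod 26 = 11 = L
Ciphertext: BGYZYL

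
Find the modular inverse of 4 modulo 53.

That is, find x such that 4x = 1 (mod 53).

Step 1: We need x such that 4 * x = 1 (mod 53).
Step 2: Using the extended Euclidean algorithm or trial:
  4 * 40 = 160 = 3 * 53 + 1.
Step 3: Since 160 mod 53 = 1, the inverse is x = 40.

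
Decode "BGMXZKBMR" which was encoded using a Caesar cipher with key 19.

Step 1: Reverse the shift by subtracting 19 from each letter position.
  B (position 1) -> position (1-19) mod 26 = 8 -> I
  G (position 6) -> position (6-19) mod 26 = 13 -> N
  M (position 12) -> position (12-19) mod 26 = 19 -> T
  X (position 23) -> position (23-19) mod 26 = 4 -> E
  Z (position 25) -> position (25-19) mod 26 = 6 -> G
  K (position 10) -> position (10-19) mod 26 = 17 -> R
  B (position 1) -> position (1-19) mod 26 = 8 -> I
  M (position 12) -> position (12-19) mod 26 = 19 -> T
  R (position 17) -> position (17-19) mod 26 = 24 -> Y
Decrypted message: INTEGRITY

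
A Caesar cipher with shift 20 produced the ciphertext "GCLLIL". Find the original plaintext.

Step 1: Reverse the shift by subtracting 20 from each letter position.
  G (position 6) -> position (6-20) mod 26 = 12 -> M
  C (position 2) -> position (2-20) mod 26 = 8 -> I
  L (position 11) -> position (11-20) mod 26 = 17 -> R
  L (position 11) -> position (11-20) mod 26 = 17 -> R
  I (position 8) -> position (8-20) mod 26 = 14 -> O
  L (position 11) -> position (11-20) mod 26 = 17 -> R
Decrypted message: MIRROR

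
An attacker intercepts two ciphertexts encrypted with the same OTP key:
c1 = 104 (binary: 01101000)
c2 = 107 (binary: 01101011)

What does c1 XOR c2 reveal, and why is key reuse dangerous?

Step 1: c1 XOR c2 = (m1 XOR k) XOR (m2 XOR k).
Step 2: By XOR associativity/commutativity: = m1 XOR m2 XOR k XOR k = m1 XOR m2.
Step 3: 01101000 XOR 01101011 = 00000011 = 3.
Step 4: The key cancels out! An attacker learns m1 XOR m2 = 3, revealing the relationship between plaintexts.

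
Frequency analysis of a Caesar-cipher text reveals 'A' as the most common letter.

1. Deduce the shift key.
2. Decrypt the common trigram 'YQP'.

Step 1: In English, 'E' is the most frequent letter (12.7%).
Step 2: The most frequent ciphertext letter is 'A' (position 0).
Step 3: Shift = (0 - 4) mod 26 = 22.
Step 4: Decrypt 'YQP' by shifting back 22:
  Y -> C
  Q -> U
  P -> T
Step 5: 'YQP' decrypts to 'CUT'.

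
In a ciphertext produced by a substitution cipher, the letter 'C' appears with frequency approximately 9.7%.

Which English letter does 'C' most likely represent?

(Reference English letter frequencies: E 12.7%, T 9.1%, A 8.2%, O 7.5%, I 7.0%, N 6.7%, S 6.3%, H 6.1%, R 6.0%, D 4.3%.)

Step 1: The observed frequency is 9.7%.
Step 2: Compare with English frequencies:
  E: 12.7% (difference: 3.0%)
  T: 9.1% (difference: 0.6%) <-- closest
  A: 8.2% (difference: 1.5%)
  O: 7.5% (difference: 2.2%)
  I: 7.0% (difference: 2.7%)
  N: 6.7% (difference: 3.0%)
  S: 6.3% (difference: 3.4%)
  H: 6.1% (difference: 3.6%)
  R: 6.0% (difference: 3.7%)
  D: 4.3% (difference: 5.4%)
Step 3: 'C' most likely represents 'T' (frequency 9.1%).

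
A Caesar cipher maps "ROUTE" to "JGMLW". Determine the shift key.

Step 1: Compare first letters: R (position 17) -> J (position 9).
Step 2: Shift = (9 - 17) mod 26 = 18.
The shift value is 18.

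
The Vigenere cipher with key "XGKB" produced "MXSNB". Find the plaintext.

Step 1: Extend key: XGKBX
Step 2: Decrypt each letter (c - k) mod 26:
  M(12) - X(23) = (12-23) mod 26 = 15 = P
  X(23) - G(6) = (23-6) mod 26 = 17 = R
  S(18) - K(10) = (18-10) mod 26 = 8 = I
  N(13) - B(1) = (13-1) mod 26 = 12 = M
  B(1) - X(23) = (1-23) mod 26 = 4 = E
Plaintext: PRIME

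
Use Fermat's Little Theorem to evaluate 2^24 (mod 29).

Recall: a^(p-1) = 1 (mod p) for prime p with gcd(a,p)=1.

Step 1: Since 29 is prime, by Fermat's Little Theorem: 2^28 = 1 (mod 29).
Step 2: Reduce exponent: 24 mod 28 = 24.
Step 3: So 2^24 = 2^24 (mod 29).
Step 4: 2^24 mod 29 = 20.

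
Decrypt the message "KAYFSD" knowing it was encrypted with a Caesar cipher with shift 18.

Step 1: Reverse the shift by subtracting 18 from each letter position.
  K (position 10) -> position (10-18) mod 26 = 18 -> S
  A (position 0) -> position (0-18) mod 26 = 8 -> I
  Y (position 24) -> position (24-18) mod 26 = 6 -> G
  F (position 5) -> position (5-18) mod 26 = 13 -> N
  S (position 18) -> position (18-18) mod 26 = 0 -> A
  D (position 3) -> position (3-18) mod 26 = 11 -> L
Decrypted message: SIGNAL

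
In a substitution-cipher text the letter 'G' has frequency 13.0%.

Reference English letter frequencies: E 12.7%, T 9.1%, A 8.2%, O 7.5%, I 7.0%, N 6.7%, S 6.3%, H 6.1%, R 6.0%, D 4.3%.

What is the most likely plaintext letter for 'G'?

Step 1: The observed frequency is 13.0%.
Step 2: Compare with English frequencies:
  E: 12.7% (difference: 0.3%) <-- closest
  T: 9.1% (difference: 3.9%)
  A: 8.2% (difference: 4.8%)
  O: 7.5% (difference: 5.5%)
  I: 7.0% (difference: 6.0%)
  N: 6.7% (difference: 6.3%)
  S: 6.3% (difference: 6.7%)
  H: 6.1% (difference: 6.9%)
  R: 6.0% (difference: 7.0%)
  D: 4.3% (difference: 8.7%)
Step 3: 'G' most likely represents 'E' (frequency 12.7%).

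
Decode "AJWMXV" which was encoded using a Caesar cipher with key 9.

Step 1: Reverse the shift by subtracting 9 from each letter position.
  A (position 0) -> position (0-9) mod 26 = 17 -> R
  J (position 9) -> position (9-9) mod 26 = 0 -> A
  W (position 22) -> position (22-9) mod 26 = 13 -> N
  M (position 12) -> position (12-9) mod 26 = 3 -> D
  X (position 23) -> position (23-9) mod 26 = 14 -> O
  V (position 21) -> position (21-9) mod 26 = 12 -> M
Decrypted message: RANDOM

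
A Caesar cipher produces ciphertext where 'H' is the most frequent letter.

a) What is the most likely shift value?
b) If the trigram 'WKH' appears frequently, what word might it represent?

Step 1: In English, 'E' is the most frequent letter (12.7%).
Step 2: The most frequent ciphertext letter is 'H' (position 7).
Step 3: Shift = (7 - 4) mod 26 = 3.
Step 4: Decrypt 'WKH' by shifting back 3:
  W -> T
  K -> H
  H -> E
Step 5: 'WKH' decrypts to 'THE'.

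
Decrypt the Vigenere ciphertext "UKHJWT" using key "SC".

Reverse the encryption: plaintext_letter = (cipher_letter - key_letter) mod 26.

Step 1: Extend key: SCSCSC
Step 2: Decrypt each letter (c - k) mod 26:
  U(20) - S(18) = (20-18) mod 26 = 2 = C
  K(10) - C(2) = (10-2) mod 26 = 8 = I
  H(7) - S(18) = (7-18) mod 26 = 15 = P
  J(9) - C(2) = (9-2) mod 26 = 7 = H
  W(22) - S(18) = (22-18) mod 26 = 4 = E
  T(19) - C(2) = (19-2) mod 26 = 17 = R
Plaintext: CIPHER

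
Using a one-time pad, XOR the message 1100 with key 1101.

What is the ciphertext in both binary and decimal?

Step 1: Write out the XOR operation bit by bit:
  Message: 1100
  Key:     1101
  XOR:     0001
Step 2: Convert to decimal: 0001 = 1.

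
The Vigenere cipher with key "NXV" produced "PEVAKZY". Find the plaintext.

Step 1: Extend key: NXVNXVN
Step 2: Decrypt each letter (c - k) mod 26:
  P(15) - N(13) = (15-13) mod 26 = 2 = C
  E(4) - X(23) = (4-23) mod 26 = 7 = H
  V(21) - V(21) = (21-21) mod 26 = 0 = A
  A(0) - N(13) = (0-13) mod 26 = 13 = N
  K(10) - X(23) = (10-23) mod 26 = 13 = N
  Z(25) - V(21) = (25-21) mod 26 = 4 = E
  Y(24) - N(13) = (24-13) mod 26 = 11 = L
Plaintext: CHANNEL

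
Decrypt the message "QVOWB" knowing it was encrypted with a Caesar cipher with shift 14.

Step 1: Reverse the shift by subtracting 14 from each letter position.
  Q (position 16) -> position (16-14) mod 26 = 2 -> C
  V (position 21) -> position (21-14) mod 26 = 7 -> H
  O (position 14) -> position (14-14) mod 26 = 0 -> A
  W (position 22) -> position (22-14) mod 26 = 8 -> I
  B (position 1) -> position (1-14) mod 26 = 13 -> N
Decrypted message: CHAIN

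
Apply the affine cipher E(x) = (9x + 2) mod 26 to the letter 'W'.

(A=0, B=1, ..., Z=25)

Step 1: Convert 'W' to number: x = 22.
Step 2: E(22) = (9 * 22 + 2) mod 26 = 200 mod 26 = 18.
Step 3: Convert 18 back to letter: S.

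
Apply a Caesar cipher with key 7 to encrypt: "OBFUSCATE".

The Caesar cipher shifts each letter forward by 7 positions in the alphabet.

Step 1: For each letter, shift forward by 7 positions (mod 26).
  O (position 14) -> position (14+7) mod 26 = 21 -> V
  B (position 1) -> position (1+7) mod 26 = 8 -> I
  F (position 5) -> position (5+7) mod 26 = 12 -> M
  U (position 20) -> position (20+7) mod 26 = 1 -> B
  S (position 18) -> position (18+7) mod 26 = 25 -> Z
  C (position 2) -> position (2+7) mod 26 = 9 -> J
  A (position 0) -> position (0+7) mod 26 = 7 -> H
  T (position 19) -> position (19+7) mod 26 = 0 -> A
  E (position 4) -> position (4+7) mod 26 = 11 -> L
Result: VIMBZJHAL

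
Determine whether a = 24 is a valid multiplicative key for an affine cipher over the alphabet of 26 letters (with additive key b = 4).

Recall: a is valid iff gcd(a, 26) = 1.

Step 1: Compute gcd(24, 26).
Step 2: gcd(24, 26) = 2.
Since gcd = 2 != 1, 24 shares a common factor with 26, so it cannot be used.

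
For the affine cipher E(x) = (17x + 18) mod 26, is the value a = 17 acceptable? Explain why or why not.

Step 1: Compute gcd(17, 26).
Step 2: gcd(17, 26) = 1.
Since gcd = 1, 17 is coprime with 26, so it is a valid key.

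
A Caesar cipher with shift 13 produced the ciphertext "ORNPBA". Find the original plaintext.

Step 1: Reverse the shift by subtracting 13 from each letter position.
  O (position 14) -> position (14-13) mod 26 = 1 -> B
  R (position 17) -> position (17-13) mod 26 = 4 -> E
  N (position 13) -> position (13-13) mod 26 = 0 -> A
  P (position 15) -> position (15-13) mod 26 = 2 -> C
  B (position 1) -> position (1-13) mod 26 = 14 -> O
  A (position 0) -> position (0-13) mod 26 = 13 -> N
Decrypted message: BEACON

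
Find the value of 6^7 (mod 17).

Step 1: Compute 6^7 mod 17 step by step, reducing modulo 17 at each step.
  6^1 mod 17 = 6
  6^2 mod 17 = (6 * 6) mod 17 = 2
  6^3 mod 17 = (2 * 6) mod 17 = 12
  6^4 mod 17 = (12 * 6) mod 17 = 4
  6^5 mod 17 = (4 * 6) mod 17 = 7
  6^6 mod 17 = (7 * 6) mod 17 = 8
  6^7 mod 17 = (8 * 6) mod 17 = 14
Step 2: Result = 14.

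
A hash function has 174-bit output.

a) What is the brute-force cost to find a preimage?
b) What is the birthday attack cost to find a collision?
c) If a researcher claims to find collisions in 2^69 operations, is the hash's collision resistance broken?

Step 1: Preimage resistance requires brute-force of 2^174 operations.
Step 2: Collision resistance (birthday bound) = 2^(174/2) = 2^87.
Step 3: The claimed attack costs 2^69 operations.
Step 4: Since 2^69 < 2^87, the claimed attack beats the generic birthday bound, so collision resistance is broken.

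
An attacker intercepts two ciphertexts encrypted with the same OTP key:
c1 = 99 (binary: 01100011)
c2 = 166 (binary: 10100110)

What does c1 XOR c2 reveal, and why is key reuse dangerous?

Step 1: c1 XOR c2 = (m1 XOR k) XOR (m2 XOR k).
Step 2: By XOR associativity/commutativity: = m1 XOR m2 XOR k XOR k = m1 XOR m2.
Step 3: 01100011 XOR 10100110 = 11000101 = 197.
Step 4: The key cancels out! An attacker learns m1 XOR m2 = 197, revealing the relationship between plaintexts.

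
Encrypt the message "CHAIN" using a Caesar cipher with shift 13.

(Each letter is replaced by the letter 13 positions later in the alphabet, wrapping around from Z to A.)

Step 1: For each letter, shift forward by 13 positions (mod 26).
  C (position 2) -> position (2+13) mod 26 = 15 -> P
  H (position 7) -> position (7+13) mod 26 = 20 -> U
  A (position 0) -> position (0+13) mod 26 = 13 -> N
  I (position 8) -> position (8+13) mod 26 = 21 -> V
  N (position 13) -> position (13+13) mod 26 = 0 -> A
Result: PUNVA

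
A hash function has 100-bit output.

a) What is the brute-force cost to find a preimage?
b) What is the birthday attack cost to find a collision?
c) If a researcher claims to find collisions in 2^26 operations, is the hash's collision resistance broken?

Step 1: Preimage resistance requires brute-force of 2^100 operations.
Step 2: Collision resistance (birthday bound) = 2^(100/2) = 2^50.
Step 3: The claimed attack costs 2^26 operations.
Step 4: Since 2^26 < 2^50, the claimed attack beats the generic birthday bound, so collision resistance is broken.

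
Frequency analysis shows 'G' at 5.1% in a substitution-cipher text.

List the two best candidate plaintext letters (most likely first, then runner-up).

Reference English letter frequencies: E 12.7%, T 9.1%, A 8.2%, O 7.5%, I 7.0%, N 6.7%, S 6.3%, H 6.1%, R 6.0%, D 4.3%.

Step 1: Observed frequency of 'G' is 5.1%.
Step 2: Compute distances to each reference frequency and sort:
  D (4.3%): difference = 0.8% <-- BEST
  R (6.0%): difference = 0.9% <-- RUNNER-UP
  H (6.1%): difference = 1.0%
  S (6.3%): difference = 1.2%
  N (6.7%): difference = 1.6%
Step 3: Most likely is 'D' (4.3%, diff 0.8%); second most likely is 'R' (6.0%, diff 0.9%).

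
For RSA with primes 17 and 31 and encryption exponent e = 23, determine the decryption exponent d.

Step 1: n = 17 * 31 = 527.
Step 2: phi(n) = 16 * 30 = 480.
Step 3: Find d such that 23 * d = 1 (mod 480).
Step 4: d = 23^(-1) mod 480 = 167.
Verification: 23 * 167 = 3841 = 8 * 480 + 1.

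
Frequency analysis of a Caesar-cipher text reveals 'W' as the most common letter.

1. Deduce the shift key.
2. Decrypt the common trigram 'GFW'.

Step 1: In English, 'E' is the most frequent letter (12.7%).
Step 2: The most frequent ciphertext letter is 'W' (position 22).
Step 3: Shift = (22 - 4) mod 26 = 18.
Step 4: Decrypt 'GFW' by shifting back 18:
  G -> O
  F -> N
  W -> E
Step 5: 'GFW' decrypts to 'ONE'.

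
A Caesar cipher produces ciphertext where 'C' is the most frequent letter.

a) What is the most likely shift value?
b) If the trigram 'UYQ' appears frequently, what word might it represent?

Step 1: In English, 'E' is the most frequent letter (12.7%).
Step 2: The most frequent ciphertext letter is 'C' (position 2).
Step 3: Shift = (2 - 4) mod 26 = 24.
Step 4: Decrypt 'UYQ' by shifting back 24:
  U -> W
  Y -> A
  Q -> S
Step 5: 'UYQ' decrypts to 'WAS'.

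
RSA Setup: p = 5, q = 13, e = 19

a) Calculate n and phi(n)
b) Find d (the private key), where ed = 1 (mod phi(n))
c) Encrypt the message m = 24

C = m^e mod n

Step 1: n = 5 * 13 = 65.
Step 2: phi(n) = (5-1)(13-1) = 4 * 12 = 48.
Step 3: Find d = 19^(-1) mod 48 = 43.
  Verify: 19 * 43 = 817 = 1 (mod 48).
Step 4: C = 24^19 mod 65 = 54.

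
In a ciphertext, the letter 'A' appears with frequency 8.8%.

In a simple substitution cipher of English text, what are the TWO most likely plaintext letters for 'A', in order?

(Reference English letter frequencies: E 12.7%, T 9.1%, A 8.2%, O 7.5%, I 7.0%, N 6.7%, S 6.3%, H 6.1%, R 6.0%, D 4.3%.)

Step 1: Observed frequency of 'A' is 8.8%.
Step 2: Compute distances to each reference frequency and sort:
  T (9.1%): difference = 0.3% <-- BEST
  A (8.2%): difference = 0.6% <-- RUNNER-UP
  O (7.5%): difference = 1.3%
  I (7.0%): difference = 1.8%
  N (6.7%): difference = 2.1%
Step 3: Most likely is 'T' (9.1%, diff 0.3%); second most likely is 'A' (8.2%, diff 0.6%).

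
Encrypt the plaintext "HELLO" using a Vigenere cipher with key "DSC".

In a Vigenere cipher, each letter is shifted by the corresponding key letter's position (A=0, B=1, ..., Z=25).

Step 1: Repeat key to match plaintext length:
  Plaintext: HELLO
  Key:       DSCDS
Step 2: Encrypt each letter:
  H(7) + D(3) = (7+3) mod 26 = 10 = K
  E(4) + S(18) = (4+18) mod 26 = 22 = W
  L(11) + C(2) = (11+2) mod 26 = 13 = N
  L(11) + D(3) = (11+3) mod 26 = 14 = O
  O(14) + S(18) = (14+18) mod 26 = 6 = G
Ciphertext: KWNOG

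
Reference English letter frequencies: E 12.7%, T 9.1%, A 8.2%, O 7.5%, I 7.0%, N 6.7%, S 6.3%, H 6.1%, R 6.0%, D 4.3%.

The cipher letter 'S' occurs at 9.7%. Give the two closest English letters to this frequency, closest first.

Step 1: Observed frequency of 'S' is 9.7%.
Step 2: Compute distances to each reference frequency and sort:
  T (9.1%): difference = 0.6% <-- BEST
  A (8.2%): difference = 1.5% <-- RUNNER-UP
  O (7.5%): difference = 2.2%
  I (7.0%): difference = 2.7%
  N (6.7%): difference = 3.0%
Step 3: Most likely is 'T' (9.1%, diff 0.6%); second most likely is 'A' (8.2%, diff 1.5%).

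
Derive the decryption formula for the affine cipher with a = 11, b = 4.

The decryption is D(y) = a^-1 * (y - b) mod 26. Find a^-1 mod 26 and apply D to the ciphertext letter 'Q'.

Step 1: Find a^-1, the modular inverse of 11 mod 26.
Step 2: We need 11 * a^-1 = 1 (mod 26).
Step 3: 11 * 19 = 209 = 8 * 26 + 1, so a^-1 = 19.
Step 4: D(y) = 19(y - 4) mod 26.
Step 5: Apply to 'Q' (y = 16): D(16) = 19 * (16 - 4) mod 26 = 19 * 12 mod 26 = 20 -> 'U'.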